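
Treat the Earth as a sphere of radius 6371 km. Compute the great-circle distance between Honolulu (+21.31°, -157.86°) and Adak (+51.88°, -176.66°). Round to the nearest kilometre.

Δλ = -176.66 − -157.86 = -18.80°.
Δφ = 51.88 − 21.31 = 30.57°.
a = sin²(Δφ/2) + cos φ₁ · cos φ₂ · sin²(Δλ/2) = 0.084837.
c = 2·atan2(√a, √(1−a)) = 0.59110 rad → d = 6371·c ≈ 3765.92 km.

3766 km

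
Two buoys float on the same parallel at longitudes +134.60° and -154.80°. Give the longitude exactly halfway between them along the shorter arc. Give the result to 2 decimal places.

+169.90°

Signed shortest Δλ from +134.60° to -154.80° is +70.60°.
Midpoint longitude = +134.60° + (+70.60°)/2 = +134.60° + 35.30° = +169.90°.
(The naïve average (+134.60 + -154.80)/2 = -10.1° is on the wrong side of the globe.)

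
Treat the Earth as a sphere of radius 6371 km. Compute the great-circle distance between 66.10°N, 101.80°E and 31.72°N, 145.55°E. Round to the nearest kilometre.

4797 km

Δλ = 145.55 − 101.80 = 43.75°.
Δφ = 31.72 − 66.10 = -34.38°.
a = sin²(Δφ/2) + cos φ₁ · cos φ₂ · sin²(Δλ/2) = 0.135185.
c = 2·atan2(√a, √(1−a)) = 0.75301 rad → d = 6371·c ≈ 4797.46 km.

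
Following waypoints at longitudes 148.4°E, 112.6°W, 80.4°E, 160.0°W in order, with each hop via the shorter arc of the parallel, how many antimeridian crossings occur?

3

Leg 1: +148.4° → -112.6°, shortest Δλ = 99.0° (east) — crosses 180°.
Leg 2: -112.6° → +80.4°, shortest Δλ = -167.0° (west) — crosses 180°.
Leg 3: +80.4° → -160.0°, shortest Δλ = 119.6° (east) — crosses 180°.
Total crossings: 3.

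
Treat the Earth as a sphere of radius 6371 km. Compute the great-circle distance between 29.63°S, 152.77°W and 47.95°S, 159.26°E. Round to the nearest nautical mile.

2450 nmi

Δλ = 159.26 − -152.77 = 312.03°; wrapped into (−180°, 180°]: -47.97°.
Δφ = -47.95 − -29.63 = -18.32°.
a = sin²(Δφ/2) + cos φ₁ · cos φ₂ · sin²(Δλ/2) = 0.121544.
c = 2·atan2(√a, √(1−a)) = 0.71222 rad → d = 6371·c ≈ 4537.57 km ≈ 2450.09 nmi.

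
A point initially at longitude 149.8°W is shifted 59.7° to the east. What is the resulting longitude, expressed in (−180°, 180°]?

90.1°W

Start at -149.8°; shift +59.7° → -90.1°.
-90.1° already lies in (−180°, 180°].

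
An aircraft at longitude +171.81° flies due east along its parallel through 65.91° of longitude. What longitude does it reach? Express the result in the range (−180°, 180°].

-122.28°

Start at +171.81°; shift +65.91° → +237.72°.
+237.72° lies outside (−180°, 180°]; subtract 360° → -122.28°.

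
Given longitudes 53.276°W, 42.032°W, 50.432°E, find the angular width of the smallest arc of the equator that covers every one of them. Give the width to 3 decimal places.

103.708°

Sort the longitudes: -53.276°, -42.032°, +50.432°.
Eastward gaps between consecutive values (wrapping around): 11.244°, 92.464°, 256.292°.
Largest gap = 256.292° ⇒ minimal covering band is its complement: 360° − 256.292° = 103.708°.
Band runs from -53.276° eastward to +50.432°.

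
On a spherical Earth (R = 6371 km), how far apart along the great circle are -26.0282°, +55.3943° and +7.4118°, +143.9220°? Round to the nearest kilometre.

10222 km

Δλ = 143.9220 − 55.3943 = 88.5277°.
Δφ = 7.4118 − -26.0282 = 33.4400°.
a = sin²(Δφ/2) + cos φ₁ · cos φ₂ · sin²(Δλ/2) = 0.516856.
c = 2·atan2(√a, √(1−a)) = 1.60451 rad → d = 6371·c ≈ 10222.36 km.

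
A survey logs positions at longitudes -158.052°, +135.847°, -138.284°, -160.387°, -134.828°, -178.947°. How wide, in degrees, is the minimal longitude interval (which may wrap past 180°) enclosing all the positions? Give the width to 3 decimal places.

89.325°

Sort the longitudes: -178.947°, -160.387°, -158.052°, -138.284°, -134.828°, +135.847°.
Eastward gaps between consecutive values (wrapping around): 18.560°, 2.335°, 19.768°, 3.456°, 270.675°, 45.206°.
Largest gap = 270.675° ⇒ minimal covering band is its complement: 360° − 270.675° = 89.325°.
Band runs from +135.847° eastward to -134.828°, crossing the antimeridian.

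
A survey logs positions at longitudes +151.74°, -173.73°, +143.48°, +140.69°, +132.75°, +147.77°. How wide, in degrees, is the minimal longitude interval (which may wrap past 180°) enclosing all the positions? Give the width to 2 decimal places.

53.52°

Sort the longitudes: -173.73°, +132.75°, +140.69°, +143.48°, +147.77°, +151.74°.
Eastward gaps between consecutive values (wrapping around): 306.48°, 7.94°, 2.79°, 4.29°, 3.97°, 34.53°.
Largest gap = 306.48° ⇒ minimal covering band is its complement: 360° − 306.48° = 53.52°.
Band runs from +132.75° eastward to -173.73°, crossing the antimeridian.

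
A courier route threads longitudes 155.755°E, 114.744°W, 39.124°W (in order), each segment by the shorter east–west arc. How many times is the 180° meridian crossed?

1

Leg 1: +155.755° → -114.744°, shortest Δλ = 89.501° (east) — crosses 180°.
Leg 2: -114.744° → -39.124°, shortest Δλ = 75.62° (east) — does not cross 180°.
Total crossings: 1.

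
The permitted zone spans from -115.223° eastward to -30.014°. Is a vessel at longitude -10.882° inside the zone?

Band width going east from -115.223° to -30.014°: ((-30.014 − -115.223) mod 360) = 85.209°.
Offset of -10.882° east of the west edge: ((-10.882 − -115.223) mod 360) = 104.341°.
104.341° > 85.209° ⇒ outside.

No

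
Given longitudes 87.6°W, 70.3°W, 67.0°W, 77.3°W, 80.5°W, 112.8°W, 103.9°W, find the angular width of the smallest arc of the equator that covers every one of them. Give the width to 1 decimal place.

Sort the longitudes: -112.8°, -103.9°, -87.6°, -80.5°, -77.3°, -70.3°, -67.0°.
Eastward gaps between consecutive values (wrapping around): 8.9°, 16.3°, 7.1°, 3.2°, 7.0°, 3.3°, 314.2°.
Largest gap = 314.2° ⇒ minimal covering band is its complement: 360° − 314.2° = 45.8°.
Band runs from -112.8° eastward to -67.0°.

45.8°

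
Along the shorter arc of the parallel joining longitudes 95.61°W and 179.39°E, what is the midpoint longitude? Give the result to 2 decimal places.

Signed shortest Δλ from -95.61° to +179.39° is -85.00°.
Midpoint longitude = -95.61° + (-85.00°)/2 = -95.61° − 42.50° = -138.11°.
(The naïve average (-95.61 + +179.39)/2 = 41.89° is on the wrong side of the globe.)

138.11°W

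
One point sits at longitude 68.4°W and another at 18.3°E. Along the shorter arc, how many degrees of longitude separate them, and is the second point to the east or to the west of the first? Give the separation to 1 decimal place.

86.7° east

Raw difference: 18.3 − -68.4 = 86.7°.
Normalise into (−180°, 180°]: 86.7° stays 86.7°.
Positive ⇒ the second point lies to the east; separation 86.7°.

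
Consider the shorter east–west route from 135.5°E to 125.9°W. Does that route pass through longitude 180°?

Naïve |-125.9 − 135.5| = 261.4° > 180°, so the shorter arc goes the other way round — across 180°.
Signed shortest Δλ = ((-125.9 − 135.5 + 180) mod 360) − 180 = 98.6°.
Going east by 98.6° from +135.5° passes through 180° before reaching -125.9°.

Yes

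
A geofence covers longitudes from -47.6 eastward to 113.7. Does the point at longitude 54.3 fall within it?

Yes

Band width going east from -47.6° to +113.7°: ((113.7 − -47.6) mod 360) = 161.3°.
Offset of +54.3° east of the west edge: ((54.3 − -47.6) mod 360) = 101.9°.
101.9° ≤ 161.3° ⇒ inside.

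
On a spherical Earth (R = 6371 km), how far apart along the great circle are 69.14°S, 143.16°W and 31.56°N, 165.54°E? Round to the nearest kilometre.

11945 km

Δλ = 165.54 − -143.16 = 308.70°; wrapped into (−180°, 180°]: -51.30°.
Δφ = 31.56 − -69.14 = 100.70°.
a = sin²(Δφ/2) + cos φ₁ · cos φ₂ · sin²(Δλ/2) = 0.649687.
c = 2·atan2(√a, √(1−a)) = 1.87483 rad → d = 6371·c ≈ 11944.56 km.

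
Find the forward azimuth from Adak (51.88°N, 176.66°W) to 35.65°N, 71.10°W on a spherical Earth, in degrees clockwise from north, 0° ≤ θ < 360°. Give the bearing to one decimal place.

55.8°

Δλ = -71.10 − -176.66 = 105.56°.
θ = atan2( sin Δλ · cos φ₂ , cos φ₁ · sin φ₂ − sin φ₁ · cos φ₂ · cos Δλ )
  = atan2(0.78281, 0.53127) = 55.836° → normalised to [0°, 360°): 55.836°.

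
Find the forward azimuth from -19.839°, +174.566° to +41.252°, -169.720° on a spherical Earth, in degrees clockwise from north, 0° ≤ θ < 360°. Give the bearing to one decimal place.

Δλ = -169.720 − 174.566 = -344.286°; wrapped into (−180°, 180°]: 15.714°.
θ = atan2( sin Δλ · cos φ₂ , cos φ₁ · sin φ₂ − sin φ₁ · cos φ₂ · cos Δλ )
  = atan2(0.20362, 0.86585) = 13.234° → normalised to [0°, 360°): 13.234°.

13.2°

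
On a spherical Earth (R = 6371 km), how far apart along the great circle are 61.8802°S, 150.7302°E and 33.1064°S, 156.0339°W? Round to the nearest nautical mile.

Δλ = -156.0339 − 150.7302 = -306.7641°; wrapped into (−180°, 180°]: 53.2359°.
Δφ = -33.1064 − -61.8802 = 28.7738°.
a = sin²(Δφ/2) + cos φ₁ · cos φ₂ · sin²(Δλ/2) = 0.140989.
c = 2·atan2(√a, √(1−a)) = 0.76984 rad → d = 6371·c ≈ 4904.65 km ≈ 2648.30 nmi.

2648 nmi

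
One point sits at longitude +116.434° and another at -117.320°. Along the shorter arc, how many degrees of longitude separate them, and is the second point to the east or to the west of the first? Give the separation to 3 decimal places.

126.246° east

Raw difference: -117.320 − 116.434 = -233.754°.
Normalise into (−180°, 180°]: -233.754° + 360° = 126.246°.
Positive ⇒ the second point lies to the east; separation 126.246°.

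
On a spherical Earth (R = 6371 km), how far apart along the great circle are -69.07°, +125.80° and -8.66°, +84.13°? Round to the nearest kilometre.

7355 km

Δλ = 84.13 − 125.80 = -41.67°.
Δφ = -8.66 − -69.07 = 60.41°.
a = sin²(Δφ/2) + cos φ₁ · cos φ₂ · sin²(Δλ/2) = 0.297781.
c = 2·atan2(√a, √(1−a)) = 1.15443 rad → d = 6371·c ≈ 7354.89 km.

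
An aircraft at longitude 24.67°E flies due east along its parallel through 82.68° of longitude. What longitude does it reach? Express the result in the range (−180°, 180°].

Start at +24.67°; shift +82.68° → +107.35°.
+107.35° already lies in (−180°, 180°].

107.35°E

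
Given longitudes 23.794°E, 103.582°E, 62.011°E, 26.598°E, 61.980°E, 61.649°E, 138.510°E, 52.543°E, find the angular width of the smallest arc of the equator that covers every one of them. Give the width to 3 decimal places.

114.716°

Sort the longitudes: +23.794°, +26.598°, +52.543°, +61.649°, +61.980°, +62.011°, +103.582°, +138.510°.
Eastward gaps between consecutive values (wrapping around): 2.804°, 25.945°, 9.106°, 0.331°, 0.031°, 41.571°, 34.928°, 245.284°.
Largest gap = 245.284° ⇒ minimal covering band is its complement: 360° − 245.284° = 114.716°.
Band runs from +23.794° eastward to +138.510°.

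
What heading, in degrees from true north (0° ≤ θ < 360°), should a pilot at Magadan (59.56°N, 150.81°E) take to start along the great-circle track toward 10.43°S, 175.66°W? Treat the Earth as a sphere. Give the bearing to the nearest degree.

Δλ = -175.66 − 150.81 = -326.47°; wrapped into (−180°, 180°]: 33.53°.
θ = atan2( sin Δλ · cos φ₂ , cos φ₁ · sin φ₂ − sin φ₁ · cos φ₂ · cos Δλ )
  = atan2(0.54325, -0.79854) = 145.772° → normalised to [0°, 360°): 145.772°.

146°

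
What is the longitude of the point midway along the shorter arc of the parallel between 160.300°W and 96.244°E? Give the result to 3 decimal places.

Signed shortest Δλ from -160.300° to +96.244° is -103.456°.
Midpoint longitude = -160.300° + (-103.456°)/2 = -160.300° − 51.728° = -212.028°.
Normalise into (−180°, 180°]: +147.972°.
(The naïve average (-160.300 + +96.244)/2 = -32.028° is on the wrong side of the globe.)

147.972°E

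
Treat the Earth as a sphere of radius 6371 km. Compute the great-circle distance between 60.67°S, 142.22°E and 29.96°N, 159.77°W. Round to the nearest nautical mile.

Δλ = -159.77 − 142.22 = -301.99°; wrapped into (−180°, 180°]: 58.01°.
Δφ = 29.96 − -60.67 = 90.63°.
a = sin²(Δφ/2) + cos φ₁ · cos φ₂ · sin²(Δλ/2) = 0.605276.
c = 2·atan2(√a, √(1−a)) = 1.78294 rad → d = 6371·c ≈ 11359.09 km ≈ 6133.42 nmi.

6133 nmi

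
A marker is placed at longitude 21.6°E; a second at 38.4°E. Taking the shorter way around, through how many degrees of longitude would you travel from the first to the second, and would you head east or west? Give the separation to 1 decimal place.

Raw difference: 38.4 − 21.6 = 16.8°.
Normalise into (−180°, 180°]: 16.8° stays 16.8°.
Positive ⇒ the second point lies to the east; separation 16.8°.

16.8° east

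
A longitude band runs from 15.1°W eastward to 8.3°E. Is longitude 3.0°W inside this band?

Band width going east from -15.1° to +8.3°: ((8.3 − -15.1) mod 360) = 23.4°.
Offset of -3.0° east of the west edge: ((-3.0 − -15.1) mod 360) = 12.1°.
12.1° ≤ 23.4° ⇒ inside.

Yes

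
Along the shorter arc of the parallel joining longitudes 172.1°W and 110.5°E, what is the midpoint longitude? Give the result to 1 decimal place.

149.2°E

Signed shortest Δλ from -172.1° to +110.5° is -77.4°.
Midpoint longitude = -172.1° + (-77.4°)/2 = -172.1° − 38.7° = -210.8°.
Normalise into (−180°, 180°]: +149.2°.
(The naïve average (-172.1 + +110.5)/2 = -30.8° is on the wrong side of the globe.)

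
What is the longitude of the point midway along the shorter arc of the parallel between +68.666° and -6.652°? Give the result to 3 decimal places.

+31.007°

Signed shortest Δλ from +68.666° to -6.652° is -75.318°.
Midpoint longitude = +68.666° + (-75.318°)/2 = +68.666° − 37.659° = +31.007°.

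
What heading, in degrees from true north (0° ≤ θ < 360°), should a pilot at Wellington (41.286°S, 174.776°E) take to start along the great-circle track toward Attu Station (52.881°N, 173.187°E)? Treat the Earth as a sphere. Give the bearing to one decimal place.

Δλ = 173.187 − 174.776 = -1.589°.
θ = atan2( sin Δλ · cos φ₂ , cos φ₁ · sin φ₂ − sin φ₁ · cos φ₂ · cos Δλ )
  = atan2(-0.01673, 0.99720) = -0.961° → normalised to [0°, 360°): 359.039°.

359.0°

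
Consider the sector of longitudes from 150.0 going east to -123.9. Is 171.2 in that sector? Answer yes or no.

Yes

Band width going east from +150.0° to -123.9°: ((-123.9 − 150.0) mod 360) = 86.1°.
Offset of +171.2° east of the west edge: ((171.2 − 150.0) mod 360) = 21.2°.
21.2° ≤ 86.1° ⇒ inside.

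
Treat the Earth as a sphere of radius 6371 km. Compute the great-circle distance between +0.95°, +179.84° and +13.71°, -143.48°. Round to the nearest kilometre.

4277 km

Δλ = -143.48 − 179.84 = -323.32°; wrapped into (−180°, 180°]: 36.68°.
Δφ = 13.71 − 0.95 = 12.76°.
a = sin²(Δφ/2) + cos φ₁ · cos φ₂ · sin²(Δλ/2) = 0.108522.
c = 2·atan2(√a, √(1−a)) = 0.67139 rad → d = 6371·c ≈ 4277.44 km.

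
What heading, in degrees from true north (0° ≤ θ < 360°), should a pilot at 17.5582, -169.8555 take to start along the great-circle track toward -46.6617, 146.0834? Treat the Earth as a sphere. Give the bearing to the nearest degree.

Δλ = 146.0834 − -169.8555 = 315.9389°; wrapped into (−180°, 180°]: -44.0611°.
θ = atan2( sin Δλ · cos φ₂ , cos φ₁ · sin φ₂ − sin φ₁ · cos φ₂ · cos Δλ )
  = atan2(-0.47727, -0.84221) = -150.460° → normalised to [0°, 360°): 209.540°.

210°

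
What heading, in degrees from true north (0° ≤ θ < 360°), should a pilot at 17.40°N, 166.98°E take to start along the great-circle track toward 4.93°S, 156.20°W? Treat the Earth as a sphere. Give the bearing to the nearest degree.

118°

Δλ = -156.20 − 166.98 = -323.18°; wrapped into (−180°, 180°]: 36.82°.
θ = atan2( sin Δλ · cos φ₂ , cos φ₁ · sin φ₂ − sin φ₁ · cos φ₂ · cos Δλ )
  = atan2(0.59709, -0.32051) = 118.226° → normalised to [0°, 360°): 118.226°.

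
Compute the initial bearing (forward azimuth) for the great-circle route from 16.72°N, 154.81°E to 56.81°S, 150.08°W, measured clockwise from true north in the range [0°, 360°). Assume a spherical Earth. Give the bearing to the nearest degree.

153°

Δλ = -150.08 − 154.81 = -304.89°; wrapped into (−180°, 180°]: 55.11°.
θ = atan2( sin Δλ · cos φ₂ , cos φ₁ · sin φ₂ − sin φ₁ · cos φ₂ · cos Δλ )
  = atan2(0.44902, -0.89156) = 153.269° → normalised to [0°, 360°): 153.269°.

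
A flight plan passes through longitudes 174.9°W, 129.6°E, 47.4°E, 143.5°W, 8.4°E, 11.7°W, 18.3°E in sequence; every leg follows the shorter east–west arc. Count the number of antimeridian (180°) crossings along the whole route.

2

Leg 1: -174.9° → +129.6°, shortest Δλ = -55.5° (west) — crosses 180°.
Leg 2: +129.6° → +47.4°, shortest Δλ = -82.2° (west) — does not cross 180°.
Leg 3: +47.4° → -143.5°, shortest Δλ = 169.1° (east) — crosses 180°.
Leg 4: -143.5° → +8.4°, shortest Δλ = 151.9° (east) — does not cross 180°.
Leg 5: +8.4° → -11.7°, shortest Δλ = -20.1° (west) — does not cross 180°.
Leg 6: -11.7° → +18.3°, shortest Δλ = 30.0° (east) — does not cross 180°.
Total crossings: 2.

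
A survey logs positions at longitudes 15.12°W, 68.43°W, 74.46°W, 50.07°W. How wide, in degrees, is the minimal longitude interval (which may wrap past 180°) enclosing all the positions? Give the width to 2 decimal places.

59.34°

Sort the longitudes: -74.46°, -68.43°, -50.07°, -15.12°.
Eastward gaps between consecutive values (wrapping around): 6.03°, 18.36°, 34.95°, 300.66°.
Largest gap = 300.66° ⇒ minimal covering band is its complement: 360° − 300.66° = 59.34°.
Band runs from -74.46° eastward to -15.12°.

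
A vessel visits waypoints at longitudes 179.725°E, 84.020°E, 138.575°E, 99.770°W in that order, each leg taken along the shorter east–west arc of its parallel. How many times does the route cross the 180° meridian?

1

Leg 1: +179.725° → +84.020°, shortest Δλ = -95.705° (west) — does not cross 180°.
Leg 2: +84.020° → +138.575°, shortest Δλ = 54.555° (east) — does not cross 180°.
Leg 3: +138.575° → -99.770°, shortest Δλ = 121.655° (east) — crosses 180°.
Total crossings: 1.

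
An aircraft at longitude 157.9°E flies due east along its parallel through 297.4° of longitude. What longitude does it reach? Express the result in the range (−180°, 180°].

Start at +157.9°; shift +297.4° → +455.3°.
+455.3° lies outside (−180°, 180°]; subtract 360° → +95.3°.

95.3°E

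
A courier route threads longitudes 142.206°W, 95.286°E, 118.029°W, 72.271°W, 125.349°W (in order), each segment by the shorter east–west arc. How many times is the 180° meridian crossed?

2

Leg 1: -142.206° → +95.286°, shortest Δλ = -122.508° (west) — crosses 180°.
Leg 2: +95.286° → -118.029°, shortest Δλ = 146.685° (east) — crosses 180°.
Leg 3: -118.029° → -72.271°, shortest Δλ = 45.758° (east) — does not cross 180°.
Leg 4: -72.271° → -125.349°, shortest Δλ = -53.078° (west) — does not cross 180°.
Total crossings: 2.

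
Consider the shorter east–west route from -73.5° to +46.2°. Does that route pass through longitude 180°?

Signed shortest Δλ = ((46.2 − -73.5 + 180) mod 360) − 180 = 119.7°.
Going east by 119.7° from -73.5° reaches +46.2° without touching 180°.

No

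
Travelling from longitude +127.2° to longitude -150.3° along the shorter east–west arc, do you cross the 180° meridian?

Naïve |-150.3 − 127.2| = 277.5° > 180°, so the shorter arc goes the other way round — across 180°.
Signed shortest Δλ = ((-150.3 − 127.2 + 180) mod 360) − 180 = 82.5°.
Going east by 82.5° from +127.2° passes through 180° before reaching -150.3°.

Yes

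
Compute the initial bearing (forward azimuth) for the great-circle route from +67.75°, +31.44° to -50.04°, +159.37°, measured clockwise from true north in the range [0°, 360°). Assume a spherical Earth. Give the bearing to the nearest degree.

82°

Δλ = 159.37 − 31.44 = 127.93°.
θ = atan2( sin Δλ · cos φ₂ , cos φ₁ · sin φ₂ − sin φ₁ · cos φ₂ · cos Δλ )
  = atan2(0.50658, 0.07516) = 81.560° → normalised to [0°, 360°): 81.560°.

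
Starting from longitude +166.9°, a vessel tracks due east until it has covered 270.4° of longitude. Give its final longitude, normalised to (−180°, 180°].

+77.3°

Start at +166.9°; shift +270.4° → +437.3°.
+437.3° lies outside (−180°, 180°]; subtract 360° → +77.3°.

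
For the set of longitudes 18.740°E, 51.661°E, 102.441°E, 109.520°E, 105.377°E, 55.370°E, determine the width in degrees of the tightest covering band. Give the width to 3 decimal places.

Sort the longitudes: +18.740°, +51.661°, +55.370°, +102.441°, +105.377°, +109.520°.
Eastward gaps between consecutive values (wrapping around): 32.921°, 3.709°, 47.071°, 2.936°, 4.143°, 269.220°.
Largest gap = 269.220° ⇒ minimal covering band is its complement: 360° − 269.220° = 90.780°.
Band runs from +18.740° eastward to +109.520°.

90.780°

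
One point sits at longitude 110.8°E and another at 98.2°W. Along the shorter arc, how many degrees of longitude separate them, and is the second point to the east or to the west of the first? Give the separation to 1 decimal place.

151.0° east

Raw difference: -98.2 − 110.8 = -209.0°.
Normalise into (−180°, 180°]: -209.0° + 360° = 151.0°.
Positive ⇒ the second point lies to the east; separation 151.0°.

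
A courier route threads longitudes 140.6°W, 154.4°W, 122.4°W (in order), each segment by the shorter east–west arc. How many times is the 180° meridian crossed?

Leg 1: -140.6° → -154.4°, shortest Δλ = -13.8° (west) — does not cross 180°.
Leg 2: -154.4° → -122.4°, shortest Δλ = 32.0° (east) — does not cross 180°.
Total crossings: 0.

0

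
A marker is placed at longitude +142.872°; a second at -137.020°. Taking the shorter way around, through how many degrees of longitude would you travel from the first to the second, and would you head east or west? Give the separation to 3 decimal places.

80.108° east

Raw difference: -137.020 − 142.872 = -279.892°.
Normalise into (−180°, 180°]: -279.892° + 360° = 80.108°.
Positive ⇒ the second point lies to the east; separation 80.108°.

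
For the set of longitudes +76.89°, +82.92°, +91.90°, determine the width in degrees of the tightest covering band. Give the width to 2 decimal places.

Sort the longitudes: +76.89°, +82.92°, +91.90°.
Eastward gaps between consecutive values (wrapping around): 6.03°, 8.98°, 344.99°.
Largest gap = 344.99° ⇒ minimal covering band is its complement: 360° − 344.99° = 15.01°.
Band runs from +76.89° eastward to +91.90°.

15.01°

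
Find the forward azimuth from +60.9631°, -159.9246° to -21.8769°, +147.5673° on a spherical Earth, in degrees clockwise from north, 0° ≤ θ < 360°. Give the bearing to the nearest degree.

Δλ = 147.5673 − -159.9246 = 307.4919°; wrapped into (−180°, 180°]: -52.5081°.
θ = atan2( sin Δλ · cos φ₂ , cos φ₁ · sin φ₂ − sin φ₁ · cos φ₂ · cos Δλ )
  = atan2(-0.73630, -0.67468) = -132.499° → normalised to [0°, 360°): 227.501°.

228°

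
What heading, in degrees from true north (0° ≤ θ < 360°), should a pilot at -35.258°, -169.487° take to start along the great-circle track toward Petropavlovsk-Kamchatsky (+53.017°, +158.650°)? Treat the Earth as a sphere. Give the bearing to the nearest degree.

Δλ = 158.650 − -169.487 = 328.137°; wrapped into (−180°, 180°]: -31.863°.
θ = atan2( sin Δλ · cos φ₂ , cos φ₁ · sin φ₂ − sin φ₁ · cos φ₂ · cos Δλ )
  = atan2(-0.31757, 0.94722) = -18.534° → normalised to [0°, 360°): 341.466°.

341°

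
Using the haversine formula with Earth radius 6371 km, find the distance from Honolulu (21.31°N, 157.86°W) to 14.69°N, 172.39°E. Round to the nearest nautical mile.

Δλ = 172.39 − -157.86 = 330.25°; wrapped into (−180°, 180°]: -29.75°.
Δφ = 14.69 − 21.31 = -6.62°.
a = sin²(Δφ/2) + cos φ₁ · cos φ₂ · sin²(Δλ/2) = 0.062722.
c = 2·atan2(√a, √(1−a)) = 0.50628 rad → d = 6371·c ≈ 3225.48 km ≈ 1741.62 nmi.

1742 nmi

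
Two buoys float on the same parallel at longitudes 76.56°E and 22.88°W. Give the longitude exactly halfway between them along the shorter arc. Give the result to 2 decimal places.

26.84°E

Signed shortest Δλ from +76.56° to -22.88° is -99.44°.
Midpoint longitude = +76.56° + (-99.44°)/2 = +76.56° − 49.72° = +26.84°.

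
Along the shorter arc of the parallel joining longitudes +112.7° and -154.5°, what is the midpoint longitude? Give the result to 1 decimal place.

+159.1°

Signed shortest Δλ from +112.7° to -154.5° is +92.8°.
Midpoint longitude = +112.7° + (+92.8°)/2 = +112.7° + 46.4° = +159.1°.
(The naïve average (+112.7 + -154.5)/2 = -20.9° is on the wrong side of the globe.)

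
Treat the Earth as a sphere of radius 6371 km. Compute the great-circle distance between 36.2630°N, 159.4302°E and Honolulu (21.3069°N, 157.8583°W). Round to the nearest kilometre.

4439 km

Δλ = -157.8583 − 159.4302 = -317.2885°; wrapped into (−180°, 180°]: 42.7115°.
Δφ = 21.3069 − 36.2630 = -14.9561°.
a = sin²(Δφ/2) + cos φ₁ · cos φ₂ · sin²(Δλ/2) = 0.116555.
c = 2·atan2(√a, √(1−a)) = 0.69681 rad → d = 6371·c ≈ 4439.41 km.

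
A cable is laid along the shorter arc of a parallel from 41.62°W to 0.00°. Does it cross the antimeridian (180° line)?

Signed shortest Δλ = ((0.00 − -41.62 + 180) mod 360) − 180 = 41.62°.
Going east by 41.62° from -41.62° reaches +0.00° without touching 180°.

No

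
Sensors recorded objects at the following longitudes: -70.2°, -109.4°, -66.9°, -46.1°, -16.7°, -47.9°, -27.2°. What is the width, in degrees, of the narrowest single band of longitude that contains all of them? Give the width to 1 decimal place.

92.7°

Sort the longitudes: -109.4°, -70.2°, -66.9°, -47.9°, -46.1°, -27.2°, -16.7°.
Eastward gaps between consecutive values (wrapping around): 39.2°, 3.3°, 19.0°, 1.8°, 18.9°, 10.5°, 267.3°.
Largest gap = 267.3° ⇒ minimal covering band is its complement: 360° − 267.3° = 92.7°.
Band runs from -109.4° eastward to -16.7°.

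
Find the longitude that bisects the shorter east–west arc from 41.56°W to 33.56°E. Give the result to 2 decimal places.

4.00°W

Signed shortest Δλ from -41.56° to +33.56° is +75.12°.
Midpoint longitude = -41.56° + (+75.12°)/2 = -41.56° + 37.56° = -4.00°.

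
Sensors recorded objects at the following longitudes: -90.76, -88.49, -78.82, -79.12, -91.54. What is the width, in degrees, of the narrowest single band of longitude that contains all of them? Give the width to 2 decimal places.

Sort the longitudes: -91.54°, -90.76°, -88.49°, -79.12°, -78.82°.
Eastward gaps between consecutive values (wrapping around): 0.78°, 2.27°, 9.37°, 0.30°, 347.28°.
Largest gap = 347.28° ⇒ minimal covering band is its complement: 360° − 347.28° = 12.72°.
Band runs from -91.54° eastward to -78.82°.

12.72°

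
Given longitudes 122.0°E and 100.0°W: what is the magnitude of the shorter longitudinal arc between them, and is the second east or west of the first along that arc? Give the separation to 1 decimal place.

138.0° east

Raw difference: -100.0 − 122.0 = -222.0°.
Normalise into (−180°, 180°]: -222.0° + 360° = 138.0°.
Positive ⇒ the second point lies to the east; separation 138.0°.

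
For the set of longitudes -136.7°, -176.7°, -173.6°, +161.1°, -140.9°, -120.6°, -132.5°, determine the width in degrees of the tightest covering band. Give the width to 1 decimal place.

Sort the longitudes: -176.7°, -173.6°, -140.9°, -136.7°, -132.5°, -120.6°, +161.1°.
Eastward gaps between consecutive values (wrapping around): 3.1°, 32.7°, 4.2°, 4.2°, 11.9°, 281.7°, 22.2°.
Largest gap = 281.7° ⇒ minimal covering band is its complement: 360° − 281.7° = 78.3°.
Band runs from +161.1° eastward to -120.6°, crossing the antimeridian.

78.3°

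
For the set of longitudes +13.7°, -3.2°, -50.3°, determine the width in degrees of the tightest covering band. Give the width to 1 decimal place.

Sort the longitudes: -50.3°, -3.2°, +13.7°.
Eastward gaps between consecutive values (wrapping around): 47.1°, 16.9°, 296.0°.
Largest gap = 296.0° ⇒ minimal covering band is its complement: 360° − 296.0° = 64.0°.
Band runs from -50.3° eastward to +13.7°.

64.0°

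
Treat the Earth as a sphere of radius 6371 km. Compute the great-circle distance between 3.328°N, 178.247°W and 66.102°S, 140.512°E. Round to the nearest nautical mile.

4531 nmi

Δλ = 140.512 − -178.247 = 318.759°; wrapped into (−180°, 180°]: -41.241°.
Δφ = -66.102 − 3.328 = -69.430°.
a = sin²(Δφ/2) + cos φ₁ · cos φ₂ · sin²(Δλ/2) = 0.374485.
c = 2·atan2(√a, √(1−a)) = 1.31705 rad → d = 6371·c ≈ 8390.93 km ≈ 4530.74 nmi.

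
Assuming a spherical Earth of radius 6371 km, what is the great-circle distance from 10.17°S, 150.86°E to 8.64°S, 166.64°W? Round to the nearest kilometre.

4662 km

Δλ = -166.64 − 150.86 = -317.50°; wrapped into (−180°, 180°]: 42.50°.
Δφ = -8.64 − -10.17 = 1.53°.
a = sin²(Δφ/2) + cos φ₁ · cos φ₂ · sin²(Δλ/2) = 0.128008.
c = 2·atan2(√a, √(1−a)) = 0.73178 rad → d = 6371·c ≈ 4662.20 km.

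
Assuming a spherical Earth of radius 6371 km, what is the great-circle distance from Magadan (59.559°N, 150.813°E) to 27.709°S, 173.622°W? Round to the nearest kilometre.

Δλ = -173.622 − 150.813 = -324.435°; wrapped into (−180°, 180°]: 35.565°.
Δφ = -27.709 − 59.559 = -87.268°.
a = sin²(Δφ/2) + cos φ₁ · cos φ₂ · sin²(Δλ/2) = 0.518005.
c = 2·atan2(√a, √(1−a)) = 1.60681 rad → d = 6371·c ≈ 10237.01 km.

10237 km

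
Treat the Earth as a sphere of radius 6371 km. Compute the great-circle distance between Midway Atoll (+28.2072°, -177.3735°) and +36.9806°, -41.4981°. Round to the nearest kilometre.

Δλ = -41.4981 − -177.3735 = 135.8754°.
Δφ = 36.9806 − 28.2072 = 8.7734°.
a = sin²(Δφ/2) + cos φ₁ · cos φ₂ · sin²(Δλ/2) = 0.610502.
c = 2·atan2(√a, √(1−a)) = 1.79364 rad → d = 6371·c ≈ 11427.28 km.

11427 km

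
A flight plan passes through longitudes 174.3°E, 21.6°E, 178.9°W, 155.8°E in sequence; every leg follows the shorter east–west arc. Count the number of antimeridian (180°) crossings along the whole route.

2

Leg 1: +174.3° → +21.6°, shortest Δλ = -152.7° (west) — does not cross 180°.
Leg 2: +21.6° → -178.9°, shortest Δλ = 159.5° (east) — crosses 180°.
Leg 3: -178.9° → +155.8°, shortest Δλ = -25.3° (west) — crosses 180°.
Total crossings: 2.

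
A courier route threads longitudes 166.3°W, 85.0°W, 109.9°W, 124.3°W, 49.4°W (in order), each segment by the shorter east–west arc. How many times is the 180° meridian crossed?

0

Leg 1: -166.3° → -85.0°, shortest Δλ = 81.3° (east) — does not cross 180°.
Leg 2: -85.0° → -109.9°, shortest Δλ = -24.9° (west) — does not cross 180°.
Leg 3: -109.9° → -124.3°, shortest Δλ = -14.4° (west) — does not cross 180°.
Leg 4: -124.3° → -49.4°, shortest Δλ = 74.9° (east) — does not cross 180°.
Total crossings: 0.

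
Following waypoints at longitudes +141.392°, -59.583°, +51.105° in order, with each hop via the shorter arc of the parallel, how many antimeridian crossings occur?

Leg 1: +141.392° → -59.583°, shortest Δλ = 159.025° (east) — crosses 180°.
Leg 2: -59.583° → +51.105°, shortest Δλ = 110.688° (east) — does not cross 180°.
Total crossings: 1.

1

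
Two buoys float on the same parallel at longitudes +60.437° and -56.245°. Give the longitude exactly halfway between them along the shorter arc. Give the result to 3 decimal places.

Signed shortest Δλ from +60.437° to -56.245° is -116.682°.
Midpoint longitude = +60.437° + (-116.682°)/2 = +60.437° − 58.341° = +2.096°.

+2.096°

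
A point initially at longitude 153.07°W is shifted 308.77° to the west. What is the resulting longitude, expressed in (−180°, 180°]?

Start at -153.07°; shift −308.77° → -461.84°.
-461.84° lies outside (−180°, 180°]; add 360° → -101.84°.

101.84°W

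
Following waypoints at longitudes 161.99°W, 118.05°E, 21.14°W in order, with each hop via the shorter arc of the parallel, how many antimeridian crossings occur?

1

Leg 1: -161.99° → +118.05°, shortest Δλ = -79.96° (west) — crosses 180°.
Leg 2: +118.05° → -21.14°, shortest Δλ = -139.19° (west) — does not cross 180°.
Total crossings: 1.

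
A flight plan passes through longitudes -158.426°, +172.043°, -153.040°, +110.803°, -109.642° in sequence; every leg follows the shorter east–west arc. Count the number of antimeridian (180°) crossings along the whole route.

Leg 1: -158.426° → +172.043°, shortest Δλ = -29.531° (west) — crosses 180°.
Leg 2: +172.043° → -153.040°, shortest Δλ = 34.917° (east) — crosses 180°.
Leg 3: -153.040° → +110.803°, shortest Δλ = -96.157° (west) — crosses 180°.
Leg 4: +110.803° → -109.642°, shortest Δλ = 139.555° (east) — crosses 180°.
Total crossings: 4.

4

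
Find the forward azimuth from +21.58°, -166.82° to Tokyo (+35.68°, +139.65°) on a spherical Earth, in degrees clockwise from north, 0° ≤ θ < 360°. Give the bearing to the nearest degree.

299°

Δλ = 139.65 − -166.82 = 306.47°; wrapped into (−180°, 180°]: -53.53°.
θ = atan2( sin Δλ · cos φ₂ , cos φ₁ · sin φ₂ − sin φ₁ · cos φ₂ · cos Δλ )
  = atan2(-0.65322, 0.36479) = -60.819° → normalised to [0°, 360°): 299.181°.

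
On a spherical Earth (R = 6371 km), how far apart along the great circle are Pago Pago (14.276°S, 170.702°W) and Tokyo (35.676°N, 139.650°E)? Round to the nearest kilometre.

7621 km

Δλ = 139.650 − -170.702 = 310.352°; wrapped into (−180°, 180°]: -49.648°.
Δφ = 35.676 − -14.276 = 49.952°.
a = sin²(Δφ/2) + cos φ₁ · cos φ₂ · sin²(Δλ/2) = 0.317044.
c = 2·atan2(√a, √(1−a)) = 1.19618 rad → d = 6371·c ≈ 7620.89 km.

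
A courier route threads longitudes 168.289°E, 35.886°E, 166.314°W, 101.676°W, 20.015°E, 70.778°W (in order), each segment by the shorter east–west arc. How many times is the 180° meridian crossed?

Leg 1: +168.289° → +35.886°, shortest Δλ = -132.403° (west) — does not cross 180°.
Leg 2: +35.886° → -166.314°, shortest Δλ = 157.8° (east) — crosses 180°.
Leg 3: -166.314° → -101.676°, shortest Δλ = 64.638° (east) — does not cross 180°.
Leg 4: -101.676° → +20.015°, shortest Δλ = 121.691° (east) — does not cross 180°.
Leg 5: +20.015° → -70.778°, shortest Δλ = -90.793° (west) — does not cross 180°.
Total crossings: 1.

1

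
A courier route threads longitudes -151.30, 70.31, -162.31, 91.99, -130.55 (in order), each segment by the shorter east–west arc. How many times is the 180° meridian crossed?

4

Leg 1: -151.30° → +70.31°, shortest Δλ = -138.39° (west) — crosses 180°.
Leg 2: +70.31° → -162.31°, shortest Δλ = 127.38° (east) — crosses 180°.
Leg 3: -162.31° → +91.99°, shortest Δλ = -105.7° (west) — crosses 180°.
Leg 4: +91.99° → -130.55°, shortest Δλ = 137.46° (east) — crosses 180°.
Total crossings: 4.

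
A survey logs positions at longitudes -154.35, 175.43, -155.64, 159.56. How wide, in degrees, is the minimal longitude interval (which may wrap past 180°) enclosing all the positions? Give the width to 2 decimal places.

46.09°

Sort the longitudes: -155.64°, -154.35°, +159.56°, +175.43°.
Eastward gaps between consecutive values (wrapping around): 1.29°, 313.91°, 15.87°, 28.93°.
Largest gap = 313.91° ⇒ minimal covering band is its complement: 360° − 313.91° = 46.09°.
Band runs from +159.56° eastward to -154.35°, crossing the antimeridian.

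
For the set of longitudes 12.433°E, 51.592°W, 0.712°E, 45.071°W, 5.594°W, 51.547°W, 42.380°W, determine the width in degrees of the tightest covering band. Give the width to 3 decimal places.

64.025°

Sort the longitudes: -51.592°, -51.547°, -45.071°, -42.380°, -5.594°, +0.712°, +12.433°.
Eastward gaps between consecutive values (wrapping around): 0.045°, 6.476°, 2.691°, 36.786°, 6.306°, 11.721°, 295.975°.
Largest gap = 295.975° ⇒ minimal covering band is its complement: 360° − 295.975° = 64.025°.
Band runs from -51.592° eastward to +12.433°.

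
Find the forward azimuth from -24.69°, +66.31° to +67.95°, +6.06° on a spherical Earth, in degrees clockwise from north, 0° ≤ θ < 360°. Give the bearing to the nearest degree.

340°

Δλ = 6.06 − 66.31 = -60.25°.
θ = atan2( sin Δλ · cos φ₂ , cos φ₁ · sin φ₂ − sin φ₁ · cos φ₂ · cos Δλ )
  = atan2(-0.32594, 0.91994) = -19.509° → normalised to [0°, 360°): 340.491°.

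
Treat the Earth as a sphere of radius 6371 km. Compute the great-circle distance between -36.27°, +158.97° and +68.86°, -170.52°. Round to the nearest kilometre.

11957 km

Δλ = -170.52 − 158.97 = -329.49°; wrapped into (−180°, 180°]: 30.51°.
Δφ = 68.86 − -36.27 = 105.13°.
a = sin²(Δφ/2) + cos φ₁ · cos φ₂ · sin²(Δλ/2) = 0.650635.
c = 2·atan2(√a, √(1−a)) = 1.87682 rad → d = 6371·c ≈ 11957.22 km.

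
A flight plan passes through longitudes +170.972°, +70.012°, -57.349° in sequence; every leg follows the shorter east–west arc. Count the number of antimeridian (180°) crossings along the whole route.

Leg 1: +170.972° → +70.012°, shortest Δλ = -100.96° (west) — does not cross 180°.
Leg 2: +70.012° → -57.349°, shortest Δλ = -127.361° (west) — does not cross 180°.
Total crossings: 0.

0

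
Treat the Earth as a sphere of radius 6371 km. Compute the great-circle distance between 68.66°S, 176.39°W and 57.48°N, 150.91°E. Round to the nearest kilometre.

Δλ = 150.91 − -176.39 = 327.30°; wrapped into (−180°, 180°]: -32.70°.
Δφ = 57.48 − -68.66 = 126.14°.
a = sin²(Δφ/2) + cos φ₁ · cos φ₂ · sin²(Δλ/2) = 0.810383.
c = 2·atan2(√a, √(1−a)) = 2.24052 rad → d = 6371·c ≈ 14274.32 km.

14274 km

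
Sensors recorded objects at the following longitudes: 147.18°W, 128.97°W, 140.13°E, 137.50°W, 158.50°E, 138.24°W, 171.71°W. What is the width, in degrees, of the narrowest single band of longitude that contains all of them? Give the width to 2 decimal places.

90.90°

Sort the longitudes: -171.71°, -147.18°, -138.24°, -137.50°, -128.97°, +140.13°, +158.50°.
Eastward gaps between consecutive values (wrapping around): 24.53°, 8.94°, 0.74°, 8.53°, 269.10°, 18.37°, 29.79°.
Largest gap = 269.10° ⇒ minimal covering band is its complement: 360° − 269.10° = 90.90°.
Band runs from +140.13° eastward to -128.97°, crossing the antimeridian.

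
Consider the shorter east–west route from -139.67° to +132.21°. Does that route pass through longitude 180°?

Naïve |132.21 − -139.67| = 271.88° > 180°, so the shorter arc goes the other way round — across 180°.
Signed shortest Δλ = ((132.21 − -139.67 + 180) mod 360) − 180 = -88.12°.
Going west by 88.12° from -139.67° passes through 180° before reaching +132.21°.

Yes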